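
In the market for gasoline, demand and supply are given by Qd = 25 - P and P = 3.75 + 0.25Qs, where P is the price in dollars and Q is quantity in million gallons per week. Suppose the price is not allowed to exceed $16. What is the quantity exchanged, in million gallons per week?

17

Rearranging supply gives Qs = 4P - 15. Setting quantity demanded equal to quantity supplied, 25 - P = 4P - 15, gives P* = 8 and Q* = 17.
The ceiling of 16 is above the equilibrium price 8, so it is not binding; the market clears at P* = 8, Q* = 17.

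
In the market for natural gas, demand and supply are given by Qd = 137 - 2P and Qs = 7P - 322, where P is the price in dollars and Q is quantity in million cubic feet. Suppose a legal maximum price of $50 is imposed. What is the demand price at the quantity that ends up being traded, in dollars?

Without the control the market clears where 137 - 2P = 7P - 322, i.e. P* = 51 and Q* = 35.
Because the ceiling (50) lies below the market-clearing price, it is binding.
At P = 50: Qd = 137 - 2·50 = 37 and Qs = 7·50 - 322 = 28.
Only 28 units reach the market. On the demand curve, the marginal buyer's willingness to pay at Q = 28 is (137 - 28)/2 = 54.5.

54.5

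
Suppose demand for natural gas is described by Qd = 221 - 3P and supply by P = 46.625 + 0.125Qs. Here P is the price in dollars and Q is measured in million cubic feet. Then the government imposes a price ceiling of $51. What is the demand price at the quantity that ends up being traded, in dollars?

Rearranging supply gives Qs = 8P - 373. In a free market, 221 - 3P = 8P - 373 gives the equilibrium P* = 54, Q* = 59.
The ceiling of 51 is below the equilibrium price 54, so it binds.
At P = 51: Qd = 221 - 3·51 = 68 and Qs = 8·51 - 373 = 35.
Only 35 units reach the market. On the demand curve, the marginal buyer's willingness to pay at Q = 35 is (221 - 35)/3 = 62.

62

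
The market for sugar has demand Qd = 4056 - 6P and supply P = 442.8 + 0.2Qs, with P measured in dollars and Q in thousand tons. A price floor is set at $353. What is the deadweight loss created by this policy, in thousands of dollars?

Rearranging supply gives Qs = 5P - 2214. Setting quantity demanded equal to quantity supplied, 4056 - 6P = 5P - 2214, gives P* = 570 and Q* = 636.
The floor of 353 is below the equilibrium price 570, so it is not binding; the market clears at P* = 570, Q* = 636.
Since the control does not bind, no trades are prevented and deadweight loss is zero.

0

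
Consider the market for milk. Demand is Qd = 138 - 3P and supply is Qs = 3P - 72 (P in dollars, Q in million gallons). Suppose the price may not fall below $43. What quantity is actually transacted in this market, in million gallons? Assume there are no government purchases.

Without the control the market clears where 138 - 3P = 3P - 72, i.e. P* = 35 and Q* = 33.
Since 43 > 35, the floor is binding.
At P = 43: Qd = 138 - 3·43 = 9 and Qs = 3·43 - 72 = 57.
The quantity actually transacted is the short side, demand: 9.

9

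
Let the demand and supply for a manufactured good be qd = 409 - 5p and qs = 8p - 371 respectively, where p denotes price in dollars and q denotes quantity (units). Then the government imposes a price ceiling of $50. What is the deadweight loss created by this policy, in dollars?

1040

In a free market, 409 - 5p = 8p - 371 gives the equilibrium p* = 60, q* = 109.
The ceiling of 50 is below the equilibrium price 60, so it binds.
At p = 50: qd = 409 - 5·50 = 159 and qs = 8·50 - 371 = 29.
Quantity traded falls to 29. At q = 29 the demand price is (409 - 29)/5 = 76 and the supply price is (371 + 29)/8 = 50.
Deadweight loss = ½ · (76 - 50) · (109 - 29) = ½ · 26 · 80 = 1040.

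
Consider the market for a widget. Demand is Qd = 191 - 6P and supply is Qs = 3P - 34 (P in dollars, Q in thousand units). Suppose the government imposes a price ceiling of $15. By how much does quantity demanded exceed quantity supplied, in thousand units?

Without the control the market clears where 191 - 6P = 3P - 34, i.e. P* = 25 and Q* = 41.
Since 15 < 25, the ceiling is binding.
At P = 15: Qd = 191 - 6·15 = 101 and Qs = 3·15 - 34 = 11.
Shortage = Qd - Qs = 101 - 11 = 90.

90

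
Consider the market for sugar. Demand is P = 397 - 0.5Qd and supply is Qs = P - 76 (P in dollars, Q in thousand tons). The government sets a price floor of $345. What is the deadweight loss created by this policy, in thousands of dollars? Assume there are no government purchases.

9075

Rearranging demand gives Qd = 794 - 2P. Setting quantity demanded equal to quantity supplied, 794 - 2P = P - 76, gives P* = 290 and Q* = 214.
Since 345 > 290, the floor is binding.
At P = 345: Qd = 794 - 2·345 = 104 and Qs = 345 - 76 = 269.
Quantity traded falls to 104. At Q = 104 the demand price is (794 - 104)/2 = 345 and the supply price is 76 + 104 = 180.
Deadweight loss = ½ · (345 - 180) · (214 - 104) = ½ · 165 · 110 = 9075.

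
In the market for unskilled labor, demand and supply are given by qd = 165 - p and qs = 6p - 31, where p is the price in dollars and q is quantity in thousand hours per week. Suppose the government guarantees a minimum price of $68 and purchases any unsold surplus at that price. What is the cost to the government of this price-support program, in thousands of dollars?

19040

Equilibrium: 165 - p = 6p - 31, so 196 = 7p and p* = 28, q* = 137.
The floor of 68 is above the equilibrium price 28, so it binds.
At p = 68: qd = 165 - 68 = 97 and qs = 6·68 - 31 = 377.
Surplus = qs - qd = 280.
Government expenditure = surplus × support price = 280 × 68 = 19040.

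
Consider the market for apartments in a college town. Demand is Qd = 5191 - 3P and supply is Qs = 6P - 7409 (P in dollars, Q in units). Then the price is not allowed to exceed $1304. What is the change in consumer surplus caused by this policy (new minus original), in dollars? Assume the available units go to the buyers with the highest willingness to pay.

In a free market, 5191 - 3P = 6P - 7409 gives the equilibrium P* = 1400, Q* = 991.
The ceiling of 1304 is below the equilibrium price 1400, so it binds.
At P = 1304: Qd = 5191 - 3·1304 = 1279 and Qs = 6·1304 - 7409 = 415.
Consumer surplus without the control is ½ · (5191/3 - 1400) · 991 = 982081/6.
With the ceiling, 415 units are sold at 1304 (assume they go to the highest-value buyers). The demand price at Q = 415 is 1592, so CS = ½ · [(5191/3 - 1304) + (1592 - 1304)] · 415 = 889345/6.
Change in consumer surplus = 889345/6 - 982081/6 = -15456.

-15456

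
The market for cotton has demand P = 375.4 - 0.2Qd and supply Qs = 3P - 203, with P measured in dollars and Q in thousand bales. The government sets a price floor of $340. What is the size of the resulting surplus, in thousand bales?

Rearranging demand gives Qd = 1877 - 5P. Without the control the market clears where 1877 - 5P = 3P - 203, i.e. P* = 260 and Q* = 577.
The floor of 340 is above the equilibrium price 260, so it binds.
At P = 340: Qd = 1877 - 5·340 = 177 and Qs = 3·340 - 203 = 817.
Surplus = Qs - Qd = 817 - 177 = 640.

640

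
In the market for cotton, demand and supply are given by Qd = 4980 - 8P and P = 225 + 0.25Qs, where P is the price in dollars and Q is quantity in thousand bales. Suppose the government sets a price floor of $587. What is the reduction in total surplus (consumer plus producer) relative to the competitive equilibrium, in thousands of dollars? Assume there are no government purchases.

Rearranging supply gives Qs = 4P - 900. Equilibrium: 4980 - 8P = 4P - 900, so 5880 = 12P and P* = 490, Q* = 1060.
Since 587 > 490, the floor is binding.
At P = 587: Qd = 4980 - 8·587 = 284 and Qs = 4·587 - 900 = 1448.
Quantity traded falls to 284. At Q = 284 the demand price is (4980 - 284)/8 = 587 and the supply price is (900 + 284)/4 = 296.
Deadweight loss = ½ · (587 - 296) · (1060 - 284) = ½ · 291 · 776 = 112908.

112908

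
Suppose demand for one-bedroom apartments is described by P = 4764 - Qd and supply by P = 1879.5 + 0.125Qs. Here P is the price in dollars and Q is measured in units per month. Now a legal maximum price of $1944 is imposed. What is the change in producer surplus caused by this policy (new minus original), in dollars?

Rearranging demand gives Qd = 4764 - P; rearranging supply gives Qs = 8P - 15036. Setting quantity demanded equal to quantity supplied, 4764 - P = 8P - 15036, gives P* = 2200 and Q* = 2564.
Because the ceiling (1944) lies below the market-clearing price, it is binding.
At P = 1944: Qd = 4764 - 1944 = 2820 and Qs = 8·1944 - 15036 = 516.
Producer surplus without the control is ½ · (2200 - 1879.5) · 2564 = 410881.
With the ceiling, producers sell 516 units at 1944, so PS = ½ · (1944 - 1879.5) · 516 = 16641.
Change in producer surplus = 16641 - 410881 = -394240.

-394240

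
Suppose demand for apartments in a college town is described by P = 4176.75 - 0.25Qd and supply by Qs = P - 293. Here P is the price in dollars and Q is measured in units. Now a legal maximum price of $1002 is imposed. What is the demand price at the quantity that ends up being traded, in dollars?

Rearranging demand gives Qd = 16707 - 4P. Equilibrium: 16707 - 4P = P - 293, so 17000 = 5P and P* = 3400, Q* = 3107.
Because the ceiling (1002) lies below the market-clearing price, it is binding.
At P = 1002: Qd = 16707 - 4·1002 = 12699 and Qs = 1002 - 293 = 709.
Only 709 units reach the market. On the demand curve, the marginal buyer's willingness to pay at Q = 709 is (16707 - 709)/4 = 3999.5.

3999.5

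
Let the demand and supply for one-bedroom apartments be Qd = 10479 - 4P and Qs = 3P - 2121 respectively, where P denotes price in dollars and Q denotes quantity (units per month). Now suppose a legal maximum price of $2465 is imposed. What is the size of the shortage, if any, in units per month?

Equilibrium: 10479 - 4P = 3P - 2121, so 12600 = 7P and P* = 1800, Q* = 3279.
Since 2465 is above P* = 1800, the ceiling does not bind and the free-market outcome prevails.
Since the control does not bind, there is no shortage.

0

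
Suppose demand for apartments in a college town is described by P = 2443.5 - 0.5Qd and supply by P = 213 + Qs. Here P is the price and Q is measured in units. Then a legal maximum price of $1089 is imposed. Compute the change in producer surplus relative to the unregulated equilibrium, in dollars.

Rearranging demand gives Qd = 4887 - 2P; rearranging supply gives Qs = P - 213. Equilibrium: 4887 - 2P = P - 213, so 5100 = 3P and P* = 1700, Q* = 1487.
Since 1089 < 1700, the ceiling is binding.
At P = 1089: Qd = 4887 - 2·1089 = 2709 and Qs = 1089 - 213 = 876.
Producer surplus without the control is ½ · (1700 - 213) · 1487 = 1105584.5.
With the ceiling, producers sell 876 units at 1089, so PS = ½ · (1089 - 213) · 876 = 383688.
Change in producer surplus = 383688 - 1105584.5 = -721896.5.

-721896.5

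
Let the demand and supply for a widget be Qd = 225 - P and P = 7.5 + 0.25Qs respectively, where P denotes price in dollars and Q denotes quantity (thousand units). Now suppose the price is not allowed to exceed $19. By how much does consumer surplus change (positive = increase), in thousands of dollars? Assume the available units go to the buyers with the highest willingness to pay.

-6720

Rearranging supply gives Qs = 4P - 30. Without the control the market clears where 225 - P = 4P - 30, i.e. P* = 51 and Q* = 174.
The ceiling of 19 is below the equilibrium price 51, so it binds.
At P = 19: Qd = 225 - 19 = 206 and Qs = 4·19 - 30 = 46.
Consumer surplus without the control is ½ · (225 - 51) · 174 = 15138.
With the ceiling, 46 units are sold at 19 (assume they go to the highest-value buyers). The demand price at Q = 46 is 179, so CS = ½ · [(225 - 19) + (179 - 19)] · 46 = 8418.
Change in consumer surplus = 8418 - 15138 = -6720.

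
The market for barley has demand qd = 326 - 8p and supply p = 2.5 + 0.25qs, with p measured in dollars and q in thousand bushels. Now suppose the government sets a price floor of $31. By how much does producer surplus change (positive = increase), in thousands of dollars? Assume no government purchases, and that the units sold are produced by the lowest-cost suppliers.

162

Rearranging supply gives qs = 4p - 10. Equilibrium: 326 - 8p = 4p - 10, so 336 = 12p and p* = 28, q* = 102.
The floor of 31 is above the equilibrium price 28, so it binds.
At p = 31: qd = 326 - 8·31 = 78 and qs = 4·31 - 10 = 114.
Producer surplus without the control is ½ · (28 - 2.5) · 102 = 1300.5.
With the floor, 78 units are sold at 31. The supply price at q = 78 is 22, so PS = ½ · [(31 - 2.5) + (31 - 22)] · 78 = 1462.5.
Change in producer surplus = 1462.5 - 1300.5 = 162.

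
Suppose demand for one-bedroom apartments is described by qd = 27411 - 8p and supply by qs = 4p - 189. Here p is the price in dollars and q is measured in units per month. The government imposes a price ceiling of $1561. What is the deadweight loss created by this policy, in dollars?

1638363

Setting quantity demanded equal to quantity supplied, 27411 - 8p = 4p - 189, gives p* = 2300 and q* = 9011.
Since 1561 < 2300, the ceiling is binding.
At p = 1561: qd = 27411 - 8·1561 = 14923 and qs = 4·1561 - 189 = 6055.
Quantity traded falls to 6055. At q = 6055 the demand price is (27411 - 6055)/8 = 2669.5 and the supply price is (189 + 6055)/4 = 1561.
Deadweight loss = ½ · (2669.5 - 1561) · (9011 - 6055) = ½ · 1108.5 · 2956 = 1638363.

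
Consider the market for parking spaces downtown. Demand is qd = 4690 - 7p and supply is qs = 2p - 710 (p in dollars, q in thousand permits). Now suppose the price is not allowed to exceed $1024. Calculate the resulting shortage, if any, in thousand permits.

Setting quantity demanded equal to quantity supplied, 4690 - 7p = 2p - 710, gives p* = 600 and q* = 490.
Since 1024 is above p* = 600, the ceiling does not bind and the free-market outcome prevails.
Since the control does not bind, there is no shortage.

0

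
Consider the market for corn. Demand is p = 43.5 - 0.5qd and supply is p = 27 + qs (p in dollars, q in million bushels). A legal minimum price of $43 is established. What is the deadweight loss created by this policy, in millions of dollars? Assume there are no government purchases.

75

Rearranging demand gives qd = 87 - 2p; rearranging supply gives qs = p - 27. In a free market, 87 - 2p = p - 27 gives the equilibrium p* = 38, q* = 11.
Since 43 > 38, the floor is binding.
At p = 43: qd = 87 - 2·43 = 1 and qs = 43 - 27 = 16.
Quantity traded falls to 1. At q = 1 the demand price is (87 - 1)/2 = 43 and the supply price is 27 + 1 = 28.
Deadweight loss = ½ · (43 - 28) · (11 - 1) = ½ · 15 · 10 = 75.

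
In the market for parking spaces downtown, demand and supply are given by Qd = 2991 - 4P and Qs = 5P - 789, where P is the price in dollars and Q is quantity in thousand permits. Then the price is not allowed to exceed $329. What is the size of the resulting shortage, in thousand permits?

819

Setting quantity demanded equal to quantity supplied, 2991 - 4P = 5P - 789, gives P* = 420 and Q* = 1311.
Because the ceiling (329) lies below the market-clearing price, it is binding.
At P = 329: Qd = 2991 - 4·329 = 1675 and Qs = 5·329 - 789 = 856.
Shortage = Qd - Qs = 1675 - 856 = 819.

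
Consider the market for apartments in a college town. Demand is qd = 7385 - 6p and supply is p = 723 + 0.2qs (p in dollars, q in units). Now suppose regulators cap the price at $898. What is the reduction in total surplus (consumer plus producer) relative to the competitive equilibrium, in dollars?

47685

Rearranging supply gives qs = 5p - 3615. Equilibrium: 7385 - 6p = 5p - 3615, so 11000 = 11p and p* = 1000, q* = 1385.
Because the ceiling (898) lies below the market-clearing price, it is binding.
At p = 898: qd = 7385 - 6·898 = 1997 and qs = 5·898 - 3615 = 875.
Quantity traded falls to 875. At q = 875 the demand price is (7385 - 875)/6 = 1085 and the supply price is (3615 + 875)/5 = 898.
Deadweight loss = ½ · (1085 - 898) · (1385 - 875) = ½ · 187 · 510 = 47685.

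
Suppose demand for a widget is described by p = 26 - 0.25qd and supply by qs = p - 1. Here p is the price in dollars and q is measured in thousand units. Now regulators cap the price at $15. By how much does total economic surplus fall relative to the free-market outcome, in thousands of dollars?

22.5

Rearranging demand gives qd = 104 - 4p. Without the control the market clears where 104 - 4p = p - 1, i.e. p* = 21 and q* = 20.
The ceiling of 15 is below the equilibrium price 21, so it binds.
At p = 15: qd = 104 - 4·15 = 44 and qs = 15 - 1 = 14.
Quantity traded falls to 14. At q = 14 the demand price is (104 - 14)/4 = 22.5 and the supply price is 1 + 14 = 15.
Deadweight loss = ½ · (22.5 - 15) · (20 - 14) = ½ · 7.5 · 6 = 22.5.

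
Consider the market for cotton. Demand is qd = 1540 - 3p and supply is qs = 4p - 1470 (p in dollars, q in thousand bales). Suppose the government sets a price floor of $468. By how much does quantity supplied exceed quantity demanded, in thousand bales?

Setting quantity demanded equal to quantity supplied, 1540 - 3p = 4p - 1470, gives p* = 430 and q* = 250.
The floor of 468 is above the equilibrium price 430, so it binds.
At p = 468: qd = 1540 - 3·468 = 136 and qs = 4·468 - 1470 = 402.
Surplus = qs - qd = 402 - 136 = 266.

266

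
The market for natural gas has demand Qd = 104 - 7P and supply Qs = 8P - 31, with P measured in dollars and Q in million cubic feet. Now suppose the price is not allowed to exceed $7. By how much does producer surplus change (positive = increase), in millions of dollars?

Without the control the market clears where 104 - 7P = 8P - 31, i.e. P* = 9 and Q* = 41.
Since 7 < 9, the ceiling is binding.
At P = 7: Qd = 104 - 7·7 = 55 and Qs = 8·7 - 31 = 25.
Producer surplus without the control is ½ · (9 - 3.875) · 41 = 105.0625.
With the ceiling, producers sell 25 units at 7, so PS = ½ · (7 - 3.875) · 25 = 39.0625.
Change in producer surplus = 39.0625 - 105.0625 = -66.

-66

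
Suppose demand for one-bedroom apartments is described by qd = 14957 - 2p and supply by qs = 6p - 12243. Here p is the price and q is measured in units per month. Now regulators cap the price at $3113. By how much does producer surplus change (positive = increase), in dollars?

-2093952

Setting quantity demanded equal to quantity supplied, 14957 - 2p = 6p - 12243, gives p* = 3400 and q* = 8157.
Because the ceiling (3113) lies below the market-clearing price, it is binding.
At p = 3113: qd = 14957 - 2·3113 = 8731 and qs = 6·3113 - 12243 = 6435.
Producer surplus without the control is ½ · (3400 - 2040.5) · 8157 = 5544720.75.
With the ceiling, producers sell 6435 units at 3113, so PS = ½ · (3113 - 2040.5) · 6435 = 3450768.75.
Change in producer surplus = 3450768.75 - 5544720.75 = -2093952.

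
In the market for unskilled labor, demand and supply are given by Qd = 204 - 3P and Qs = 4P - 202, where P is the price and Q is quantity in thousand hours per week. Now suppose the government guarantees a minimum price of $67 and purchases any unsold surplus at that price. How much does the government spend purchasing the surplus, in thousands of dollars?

Without the control the market clears where 204 - 3P = 4P - 202, i.e. P* = 58 and Q* = 30.
Since 67 > 58, the floor is binding.
At P = 67: Qd = 204 - 3·67 = 3 and Qs = 4·67 - 202 = 66.
Surplus = Qs - Qd = 63.
Government expenditure = surplus × support price = 63 × 67 = 4221.

4221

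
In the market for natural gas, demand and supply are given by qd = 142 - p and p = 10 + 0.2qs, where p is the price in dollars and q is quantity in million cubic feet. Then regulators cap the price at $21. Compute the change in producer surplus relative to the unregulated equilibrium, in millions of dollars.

Rearranging supply gives qs = 5p - 50. Setting quantity demanded equal to quantity supplied, 142 - p = 5p - 50, gives p* = 32 and q* = 110.
Because the ceiling (21) lies below the market-clearing price, it is binding.
At p = 21: qd = 142 - 21 = 121 and qs = 5·21 - 50 = 55.
Producer surplus without the control is ½ · (32 - 10) · 110 = 1210.
With the ceiling, producers sell 55 units at 21, so PS = ½ · (21 - 10) · 55 = 302.5.
Change in producer surplus = 302.5 - 1210 = -907.5.

-907.5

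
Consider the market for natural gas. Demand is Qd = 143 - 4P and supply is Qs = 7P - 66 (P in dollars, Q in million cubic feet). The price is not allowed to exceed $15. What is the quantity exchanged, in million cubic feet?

In a free market, 143 - 4P = 7P - 66 gives the equilibrium P* = 19, Q* = 67.
The ceiling of 15 is below the equilibrium price 19, so it binds.
At P = 15: Qd = 143 - 4·15 = 83 and Qs = 7·15 - 66 = 39.
The quantity actually transacted is the short side, supply: 39.

39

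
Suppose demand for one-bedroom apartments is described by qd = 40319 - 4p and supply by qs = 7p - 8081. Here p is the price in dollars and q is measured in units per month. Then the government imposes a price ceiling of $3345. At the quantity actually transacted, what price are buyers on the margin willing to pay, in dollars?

Without the control the market clears where 40319 - 4p = 7p - 8081, i.e. p* = 4400 and q* = 22719.
Because the ceiling (3345) lies below the market-clearing price, it is binding.
At p = 3345: qd = 40319 - 4·3345 = 26939 and qs = 7·3345 - 8081 = 15334.
Only 15334 units reach the market. On the demand curve, the marginal buyer's willingness to pay at q = 15334 is (40319 - 15334)/4 = 6246.25.

6246.25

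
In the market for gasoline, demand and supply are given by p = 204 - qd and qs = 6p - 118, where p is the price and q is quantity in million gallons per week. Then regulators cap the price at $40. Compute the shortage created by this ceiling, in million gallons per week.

Rearranging demand gives qd = 204 - p. In a free market, 204 - p = 6p - 118 gives the equilibrium p* = 46, q* = 158.
Since 40 < 46, the ceiling is binding.
At p = 40: qd = 204 - 40 = 164 and qs = 6·40 - 118 = 122.
Shortage = qd - qs = 164 - 122 = 42.

42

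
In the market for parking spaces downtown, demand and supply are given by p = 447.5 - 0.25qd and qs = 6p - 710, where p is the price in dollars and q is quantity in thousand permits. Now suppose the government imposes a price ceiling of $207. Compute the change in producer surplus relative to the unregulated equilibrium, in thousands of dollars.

Rearranging demand gives qd = 1790 - 4p. Equilibrium: 1790 - 4p = 6p - 710, so 2500 = 10p and p* = 250, q* = 790.
Because the ceiling (207) lies below the market-clearing price, it is binding.
At p = 207: qd = 1790 - 4·207 = 962 and qs = 6·207 - 710 = 532.
Producer surplus without the control is ½ · (250 - 355/3) · 790 = 156025/3.
With the ceiling, producers sell 532 units at 207, so PS = ½ · (207 - 355/3) · 532 = 70756/3.
Change in producer surplus = 70756/3 - 156025/3 = -28423.

-28423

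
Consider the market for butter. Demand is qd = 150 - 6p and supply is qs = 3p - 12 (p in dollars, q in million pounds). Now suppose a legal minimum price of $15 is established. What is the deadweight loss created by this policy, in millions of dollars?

0

Equilibrium: 150 - 6p = 3p - 12, so 162 = 9p and p* = 18, q* = 42.
Since 15 is below p* = 18, the floor does not bind and the free-market outcome prevails.
Since the control does not bind, no trades are prevented and deadweight loss is zero.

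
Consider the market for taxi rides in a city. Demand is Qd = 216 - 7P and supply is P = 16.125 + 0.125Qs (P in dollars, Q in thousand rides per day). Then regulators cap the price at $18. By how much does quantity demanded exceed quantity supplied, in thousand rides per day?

75

Rearranging supply gives Qs = 8P - 129. In a free market, 216 - 7P = 8P - 129 gives the equilibrium P* = 23, Q* = 55.
Since 18 < 23, the ceiling is binding.
At P = 18: Qd = 216 - 7·18 = 90 and Qs = 8·18 - 129 = 15.
Shortage = Qd - Qs = 90 - 15 = 75.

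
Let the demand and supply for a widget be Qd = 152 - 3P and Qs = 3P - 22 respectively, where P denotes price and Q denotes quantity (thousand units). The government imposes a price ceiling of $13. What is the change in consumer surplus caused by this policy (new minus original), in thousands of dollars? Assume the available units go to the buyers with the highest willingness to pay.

-112

Equilibrium: 152 - 3P = 3P - 22, so 174 = 6P and P* = 29, Q* = 65.
The ceiling of 13 is below the equilibrium price 29, so it binds.
At P = 13: Qd = 152 - 3·13 = 113 and Qs = 3·13 - 22 = 17.
Consumer surplus without the control is ½ · (152/3 - 29) · 65 = 4225/6.
With the ceiling, 17 units are sold at 13 (assume they go to the highest-value buyers). The demand price at Q = 17 is 45, so CS = ½ · [(152/3 - 13) + (45 - 13)] · 17 = 3553/6.
Change in consumer surplus = 3553/6 - 4225/6 = -112.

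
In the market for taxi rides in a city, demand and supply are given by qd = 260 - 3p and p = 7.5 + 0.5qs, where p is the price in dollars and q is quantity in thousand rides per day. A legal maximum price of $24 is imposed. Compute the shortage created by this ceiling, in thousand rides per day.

Rearranging supply gives qs = 2p - 15. Without the control the market clears where 260 - 3p = 2p - 15, i.e. p* = 55 and q* = 95.
Because the ceiling (24) lies below the market-clearing price, it is binding.
At p = 24: qd = 260 - 3·24 = 188 and qs = 2·24 - 15 = 33.
Shortage = qd - qs = 188 - 33 = 155.

155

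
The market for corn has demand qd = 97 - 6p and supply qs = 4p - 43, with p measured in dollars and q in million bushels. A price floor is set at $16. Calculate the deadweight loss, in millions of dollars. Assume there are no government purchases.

Setting quantity demanded equal to quantity supplied, 97 - 6p = 4p - 43, gives p* = 14 and q* = 13.
Since 16 > 14, the floor is binding.
At p = 16: qd = 97 - 6·16 = 1 and qs = 4·16 - 43 = 21.
Quantity traded falls to 1. At q = 1 the demand price is (97 - 1)/6 = 16 and the supply price is (43 + 1)/4 = 11.
Deadweight loss = ½ · (16 - 11) · (13 - 1) = ½ · 5 · 12 = 30.

30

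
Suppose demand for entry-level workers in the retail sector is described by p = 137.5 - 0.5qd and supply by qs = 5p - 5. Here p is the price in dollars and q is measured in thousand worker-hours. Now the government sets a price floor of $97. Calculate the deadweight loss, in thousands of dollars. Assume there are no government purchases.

Rearranging demand gives qd = 275 - 2p. Setting quantity demanded equal to quantity supplied, 275 - 2p = 5p - 5, gives p* = 40 and q* = 195.
The floor of 97 is above the equilibrium price 40, so it binds.
At p = 97: qd = 275 - 2·97 = 81 and qs = 5·97 - 5 = 480.
Quantity traded falls to 81. At q = 81 the demand price is (275 - 81)/2 = 97 and the supply price is (5 + 81)/5 = 17.2.
Deadweight loss = ½ · (97 - 17.2) · (195 - 81) = ½ · 79.8 · 114 = 4548.6.

4548.6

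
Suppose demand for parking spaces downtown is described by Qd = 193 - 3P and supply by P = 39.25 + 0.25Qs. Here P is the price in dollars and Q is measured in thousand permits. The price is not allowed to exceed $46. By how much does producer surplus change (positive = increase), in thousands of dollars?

Rearranging supply gives Qs = 4P - 157. Equilibrium: 193 - 3P = 4P - 157, so 350 = 7P and P* = 50, Q* = 43.
The ceiling of 46 is below the equilibrium price 50, so it binds.
At P = 46: Qd = 193 - 3·46 = 55 and Qs = 4·46 - 157 = 27.
Producer surplus without the control is ½ · (50 - 39.25) · 43 = 231.125.
With the ceiling, producers sell 27 units at 46, so PS = ½ · (46 - 39.25) · 27 = 91.125.
Change in producer surplus = 91.125 - 231.125 = -140.

-140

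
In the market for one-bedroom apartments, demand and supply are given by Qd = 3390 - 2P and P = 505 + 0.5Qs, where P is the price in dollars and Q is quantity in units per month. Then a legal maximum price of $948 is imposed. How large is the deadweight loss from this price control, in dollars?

46208

Rearranging supply gives Qs = 2P - 1010. Without the control the market clears where 3390 - 2P = 2P - 1010, i.e. P* = 1100 and Q* = 1190.
Because the ceiling (948) lies below the market-clearing price, it is binding.
At P = 948: Qd = 3390 - 2·948 = 1494 and Qs = 2·948 - 1010 = 886.
Quantity traded falls to 886. At Q = 886 the demand price is (3390 - 886)/2 = 1252 and the supply price is (1010 + 886)/2 = 948.
Deadweight loss = ½ · (1252 - 948) · (1190 - 886) = ½ · 304 · 304 = 46208.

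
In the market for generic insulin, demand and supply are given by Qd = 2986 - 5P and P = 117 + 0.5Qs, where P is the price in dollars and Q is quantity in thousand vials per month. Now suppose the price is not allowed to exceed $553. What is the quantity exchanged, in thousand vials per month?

686

Rearranging supply gives Qs = 2P - 234. Without the control the market clears where 2986 - 5P = 2P - 234, i.e. P* = 460 and Q* = 686.
Since 553 is above P* = 460, the ceiling does not bind and the free-market outcome prevails.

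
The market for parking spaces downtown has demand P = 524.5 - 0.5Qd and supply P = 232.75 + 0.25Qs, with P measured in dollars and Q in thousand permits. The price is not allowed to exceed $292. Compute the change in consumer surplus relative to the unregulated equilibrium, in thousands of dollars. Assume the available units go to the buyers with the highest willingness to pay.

3230

Rearranging demand gives Qd = 1049 - 2P; rearranging supply gives Qs = 4P - 931. Equilibrium: 1049 - 2P = 4P - 931, so 1980 = 6P and P* = 330, Q* = 389.
The ceiling of 292 is below the equilibrium price 330, so it binds.
At P = 292: Qd = 1049 - 2·292 = 465 and Qs = 4·292 - 931 = 237.
Consumer surplus without the control is ½ · (524.5 - 330) · 389 = 37830.25.
With the ceiling, 237 units are sold at 292 (assume they go to the highest-value buyers). The demand price at Q = 237 is 406, so CS = ½ · [(524.5 - 292) + (406 - 292)] · 237 = 41060.25.
Change in consumer surplus = 41060.25 - 37830.25 = 3230.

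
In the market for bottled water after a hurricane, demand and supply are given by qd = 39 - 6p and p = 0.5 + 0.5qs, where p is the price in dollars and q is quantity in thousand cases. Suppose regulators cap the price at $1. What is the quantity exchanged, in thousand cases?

Rearranging supply gives qs = 2p - 1. Setting quantity demanded equal to quantity supplied, 39 - 6p = 2p - 1, gives p* = 5 and q* = 9.
The ceiling of 1 is below the equilibrium price 5, so it binds.
At p = 1: qd = 39 - 6·1 = 33 and qs = 2·1 - 1 = 1.
The quantity actually transacted is the short side, supply: 1.

1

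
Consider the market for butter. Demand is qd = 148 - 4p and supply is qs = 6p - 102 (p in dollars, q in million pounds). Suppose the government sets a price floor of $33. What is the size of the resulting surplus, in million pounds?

Without the control the market clears where 148 - 4p = 6p - 102, i.e. p* = 25 and q* = 48.
The floor of 33 is above the equilibrium price 25, so it binds.
At p = 33: qd = 148 - 4·33 = 16 and qs = 6·33 - 102 = 96.
Surplus = qs - qd = 96 - 16 = 80.

80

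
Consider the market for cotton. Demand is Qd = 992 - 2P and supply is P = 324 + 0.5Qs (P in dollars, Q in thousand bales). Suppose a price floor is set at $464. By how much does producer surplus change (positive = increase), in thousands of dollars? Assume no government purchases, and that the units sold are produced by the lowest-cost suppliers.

540

Rearranging supply gives Qs = 2P - 648. Setting quantity demanded equal to quantity supplied, 992 - 2P = 2P - 648, gives P* = 410 and Q* = 172.
The floor of 464 is above the equilibrium price 410, so it binds.
At P = 464: Qd = 992 - 2·464 = 64 and Qs = 2·464 - 648 = 280.
Producer surplus without the control is ½ · (410 - 324) · 172 = 7396.
With the floor, 64 units are sold at 464. The supply price at Q = 64 is 356, so PS = ½ · [(464 - 324) + (464 - 356)] · 64 = 7936.
Change in producer surplus = 7936 - 7396 = 540.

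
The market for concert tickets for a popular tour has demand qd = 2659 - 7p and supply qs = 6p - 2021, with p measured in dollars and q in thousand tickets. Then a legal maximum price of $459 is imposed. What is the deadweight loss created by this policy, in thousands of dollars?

0

In a free market, 2659 - 7p = 6p - 2021 gives the equilibrium p* = 360, q* = 139.
Since 459 is above p* = 360, the ceiling does not bind and the free-market outcome prevails.
Since the control does not bind, no trades are prevented and deadweight loss is zero.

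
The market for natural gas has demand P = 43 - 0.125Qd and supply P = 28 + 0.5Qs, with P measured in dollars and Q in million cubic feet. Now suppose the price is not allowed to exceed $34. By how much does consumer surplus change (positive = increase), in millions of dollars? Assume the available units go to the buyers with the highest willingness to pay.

63

Rearranging demand gives Qd = 344 - 8P; rearranging supply gives Qs = 2P - 56. Setting quantity demanded equal to quantity supplied, 344 - 8P = 2P - 56, gives P* = 40 and Q* = 24.
Since 34 < 40, the ceiling is binding.
At P = 34: Qd = 344 - 8·34 = 72 and Qs = 2·34 - 56 = 12.
Consumer surplus without the control is ½ · (43 - 40) · 24 = 36.
With the ceiling, 12 units are sold at 34 (assume they go to the highest-value buyers). The demand price at Q = 12 is 41.5, so CS = ½ · [(43 - 34) + (41.5 - 34)] · 12 = 99.
Change in consumer surplus = 99 - 36 = 63.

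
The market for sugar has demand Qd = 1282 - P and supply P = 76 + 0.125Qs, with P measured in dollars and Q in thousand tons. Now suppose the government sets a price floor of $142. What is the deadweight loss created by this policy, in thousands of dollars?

0

Rearranging supply gives Qs = 8P - 608. In a free market, 1282 - P = 8P - 608 gives the equilibrium P* = 210, Q* = 1072.
Since 142 is below P* = 210, the floor does not bind and the free-market outcome prevails.
Since the control does not bind, no trades are prevented and deadweight loss is zero.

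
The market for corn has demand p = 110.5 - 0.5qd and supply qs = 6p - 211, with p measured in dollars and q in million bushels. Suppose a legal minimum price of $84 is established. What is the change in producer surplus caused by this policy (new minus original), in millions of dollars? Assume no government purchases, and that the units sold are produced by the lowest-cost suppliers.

Rearranging demand gives qd = 221 - 2p. In a free market, 221 - 2p = 6p - 211 gives the equilibrium p* = 54, q* = 113.
The floor of 84 is above the equilibrium price 54, so it binds.
At p = 84: qd = 221 - 2·84 = 53 and qs = 6·84 - 211 = 293.
Producer surplus without the control is ½ · (54 - 211/6) · 113 = 12769/12.
With the floor, 53 units are sold at 84. The supply price at q = 53 is 44, so PS = ½ · [(84 - 211/6) + (84 - 44)] · 53 = 28249/12.
Change in producer surplus = 28249/12 - 12769/12 = 1290.

1290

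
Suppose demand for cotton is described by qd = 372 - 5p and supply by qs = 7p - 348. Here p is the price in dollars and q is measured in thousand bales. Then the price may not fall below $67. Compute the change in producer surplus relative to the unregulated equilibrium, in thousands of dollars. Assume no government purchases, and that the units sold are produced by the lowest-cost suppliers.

Equilibrium: 372 - 5p = 7p - 348, so 720 = 12p and p* = 60, q* = 72.
Since 67 > 60, the floor is binding.
At p = 67: qd = 372 - 5·67 = 37 and qs = 7·67 - 348 = 121.
Producer surplus without the control is ½ · (60 - 348/7) · 72 = 2592/7.
With the floor, 37 units are sold at 67. The supply price at q = 37 is 55, so PS = ½ · [(67 - 348/7) + (67 - 55)] · 37 = 7585/14.
Change in producer surplus = 7585/14 - 2592/7 = 171.5.

171.5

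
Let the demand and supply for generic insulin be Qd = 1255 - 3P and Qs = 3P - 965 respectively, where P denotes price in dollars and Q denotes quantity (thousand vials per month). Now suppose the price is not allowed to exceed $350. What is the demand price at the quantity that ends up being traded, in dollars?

Setting quantity demanded equal to quantity supplied, 1255 - 3P = 3P - 965, gives P* = 370 and Q* = 145.
Since 350 < 370, the ceiling is binding.
At P = 350: Qd = 1255 - 3·350 = 205 and Qs = 3·350 - 965 = 85.
Only 85 units reach the market. On the demand curve, the marginal buyer's willingness to pay at Q = 85 is (1255 - 85)/3 = 390.

390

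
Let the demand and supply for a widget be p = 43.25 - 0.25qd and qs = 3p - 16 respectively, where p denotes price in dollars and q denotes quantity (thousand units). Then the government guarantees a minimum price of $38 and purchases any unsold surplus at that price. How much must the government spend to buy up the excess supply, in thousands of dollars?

2926

Rearranging demand gives qd = 173 - 4p. In a free market, 173 - 4p = 3p - 16 gives the equilibrium p* = 27, q* = 65.
Because the floor (38) lies above the market-clearing price, it is binding.
At p = 38: qd = 173 - 4·38 = 21 and qs = 3·38 - 16 = 98.
Surplus = qs - qd = 77.
Government expenditure = surplus × support price = 77 × 38 = 2926.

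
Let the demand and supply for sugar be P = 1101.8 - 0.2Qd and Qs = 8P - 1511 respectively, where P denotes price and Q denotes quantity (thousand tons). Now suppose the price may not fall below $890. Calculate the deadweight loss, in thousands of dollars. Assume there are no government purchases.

Rearranging demand gives Qd = 5509 - 5P. Without the control the market clears where 5509 - 5P = 8P - 1511, i.e. P* = 540 and Q* = 2809.
The floor of 890 is above the equilibrium price 540, so it binds.
At P = 890: Qd = 5509 - 5·890 = 1059 and Qs = 8·890 - 1511 = 5609.
Quantity traded falls to 1059. At Q = 1059 the demand price is (5509 - 1059)/5 = 890 and the supply price is (1511 + 1059)/8 = 321.25.
Deadweight loss = ½ · (890 - 321.25) · (2809 - 1059) = ½ · 568.75 · 1750 = 497656.25.

497656.25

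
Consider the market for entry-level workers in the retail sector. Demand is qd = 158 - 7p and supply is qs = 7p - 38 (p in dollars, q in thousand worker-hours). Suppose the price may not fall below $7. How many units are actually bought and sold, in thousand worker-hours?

60

Without the control the market clears where 158 - 7p = 7p - 38, i.e. p* = 14 and q* = 60.
Since 7 is below p* = 14, the floor does not bind and the free-market outcome prevails.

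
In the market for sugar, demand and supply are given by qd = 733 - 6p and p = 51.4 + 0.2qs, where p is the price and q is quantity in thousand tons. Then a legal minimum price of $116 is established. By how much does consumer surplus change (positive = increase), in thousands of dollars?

-2990

Rearranging supply gives qs = 5p - 257. Without the control the market clears where 733 - 6p = 5p - 257, i.e. p* = 90 and q* = 193.
Since 116 > 90, the floor is binding.
At p = 116: qd = 733 - 6·116 = 37 and qs = 5·116 - 257 = 323.
Consumer surplus without the control is ½ · (733/6 - 90) · 193 = 37249/12.
With the floor, consumers buy 37 units at 116, so CS = ½ · (733/6 - 116) · 37 = 1369/12.
Change in consumer surplus = 1369/12 - 37249/12 = -2990.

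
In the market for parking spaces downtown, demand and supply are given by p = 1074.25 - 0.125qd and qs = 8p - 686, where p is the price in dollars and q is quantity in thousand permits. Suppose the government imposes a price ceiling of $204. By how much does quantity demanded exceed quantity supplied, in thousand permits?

Rearranging demand gives qd = 8594 - 8p. Without the control the market clears where 8594 - 8p = 8p - 686, i.e. p* = 580 and q* = 3954.
Since 204 < 580, the ceiling is binding.
At p = 204: qd = 8594 - 8·204 = 6962 and qs = 8·204 - 686 = 946.
Shortage = qd - qs = 6962 - 946 = 6016.

6016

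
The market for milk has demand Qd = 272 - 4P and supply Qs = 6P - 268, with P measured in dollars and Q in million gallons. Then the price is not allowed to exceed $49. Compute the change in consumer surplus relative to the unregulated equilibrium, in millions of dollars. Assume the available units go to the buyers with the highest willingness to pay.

17.5

Without the control the market clears where 272 - 4P = 6P - 268, i.e. P* = 54 and Q* = 56.
Since 49 < 54, the ceiling is binding.
At P = 49: Qd = 272 - 4·49 = 76 and Qs = 6·49 - 268 = 26.
Consumer surplus without the control is ½ · (68 - 54) · 56 = 392.
With the ceiling, 26 units are sold at 49 (assume they go to the highest-value buyers). The demand price at Q = 26 is 61.5, so CS = ½ · [(68 - 49) + (61.5 - 49)] · 26 = 409.5.
Change in consumer surplus = 409.5 - 392 = 17.5.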